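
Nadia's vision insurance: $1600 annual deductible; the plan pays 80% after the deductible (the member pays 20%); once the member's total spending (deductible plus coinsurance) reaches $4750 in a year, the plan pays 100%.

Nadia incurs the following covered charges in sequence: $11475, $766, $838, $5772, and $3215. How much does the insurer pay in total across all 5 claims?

$17316

#1 ($11475): deductible takes $1600, $9875 remains; 20% of $9875 = $1975. Cost to member: $3575. OOP to date $3575. Plan pays $11475 − $3575 = $7900.
#2 ($766): deductible already satisfied, so member's share is 20% × $766 = $153.20. Member pays $153.20; OOP now $3728.20. Insurer: $766 − $153.20 = $612.80.
#3 ($838): 20% coinsurance on $838 = $167.60. Member pays $167.60; OOP now $3895.80. Insurer: $838 − $167.60 = $670.40.
#4 ($5772): 20% coinsurance on $5772 = $1154.40. OOP would hit $5050.20 > $4750, so the cap limits the member to $4750 − $3895.80 = $854.20. Insurer: $5772 − $854.20 = $4917.80.
#5 ($3215): 20% coinsurance on $3215 = $643. Adding that to $4750 gives $5393, past the $4750 cap; member pays only $4750 − $4750 = $0. Insurer: $3215 − $0 = $3215.
Insurer total: $7900 + $612.80 + $670.40 + $4917.80 + $3215 = $17316.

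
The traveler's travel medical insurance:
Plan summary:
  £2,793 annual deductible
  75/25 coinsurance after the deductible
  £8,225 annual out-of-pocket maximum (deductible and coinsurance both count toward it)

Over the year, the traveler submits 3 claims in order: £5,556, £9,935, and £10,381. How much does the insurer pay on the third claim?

£8,123.50

Bill 1, £5,556: deductible takes £2,793, £2,763 remains; traveler's 25% is £690.75. Traveler owes £3,483.75 (running OOP £3,483.75). Plan pays £5,556 − £3,483.75 = £2,072.25.
Bill 2, £9,935: 25% coinsurance on £9,935 = £2,483.75. Traveler pays £2,483.75; OOP now £5,967.50. Plan pays £9,935 − £2,483.75 = £7,451.25.
Bill 3, £10,381: deductible already satisfied, so traveler's share is 25% × £10,381 = £2,595.25. OOP would hit £8,562.75 > £8,225, so the cap limits the traveler to £8,225 − £5,967.50 = £2,257.50. Plan pays £10,381 − £2,257.50 = £8,123.50.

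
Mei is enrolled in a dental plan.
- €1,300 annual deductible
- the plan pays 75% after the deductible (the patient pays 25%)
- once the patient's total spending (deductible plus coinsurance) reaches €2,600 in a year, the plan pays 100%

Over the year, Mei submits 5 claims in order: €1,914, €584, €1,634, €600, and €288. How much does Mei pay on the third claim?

#1 (€1,914): €1,300 to deductible, leaving €614; coinsurance €614 × 25% = €153.50. Cost to patient: €1,453.50. OOP to date €1,453.50.
#2 (€584): 25% coinsurance on €584 = €146. Patient owes €146 (running OOP €1,599.50).
#3 (€1,634): 25% coinsurance on €1,634 = €408.50. Patient pays €408.50; OOP now €2,008.

€408.50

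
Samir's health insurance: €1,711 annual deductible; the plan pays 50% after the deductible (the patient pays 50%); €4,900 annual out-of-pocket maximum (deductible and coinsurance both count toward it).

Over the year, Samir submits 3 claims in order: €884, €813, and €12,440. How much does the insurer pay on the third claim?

€9,237

#1 (€884): all of it applies to the deductible. Patient pays €884; OOP now €884. Plan pays €884 − €884 = €0.
#2 (€813): entire amount goes to the deductible. Patient owes €813 (running OOP €1,697). Insurer: €813 − €813 = €0.
#3 (€12,440): €14 to deductible, leaving €12,426; 50% of €12,426 = €6,213. Deductible plus coinsurance: €14 + €6,213 = €6,227. Adding that to €1,697 gives €7,924, past the €4,900 cap; patient pays only €4,900 − €1,697 = €3,203. Insurer: €12,440 − €3,203 = €9,237.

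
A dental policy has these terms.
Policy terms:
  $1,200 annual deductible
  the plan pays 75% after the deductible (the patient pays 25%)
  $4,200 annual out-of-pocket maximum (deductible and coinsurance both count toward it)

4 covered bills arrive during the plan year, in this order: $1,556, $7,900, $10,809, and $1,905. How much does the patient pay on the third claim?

$936

#1 ($1,556): $1,200 to deductible, leaving $356; coinsurance $356 × 25% = $89. Patient owes $1,289 (running OOP $1,289).
#2 ($7,900): deductible met; 25% of $7,900 = $1,975. Patient owes $1,975 (running OOP $3,264).
#3 ($10,809): deductible already satisfied, so patient's share is 25% × $10,809 = $2,702.25. OOP would hit $5,966.25 > $4,200, so the cap limits the patient to $4,200 − $3,264 = $936.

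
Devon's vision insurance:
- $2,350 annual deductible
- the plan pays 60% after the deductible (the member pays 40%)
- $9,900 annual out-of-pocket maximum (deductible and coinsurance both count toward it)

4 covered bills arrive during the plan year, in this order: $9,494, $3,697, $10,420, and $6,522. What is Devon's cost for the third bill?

Claim 1 — $9,494: $2,350 to deductible, leaving $7,144; coinsurance $7,144 × 40% = $2,857.60. Member pays $5,207.60; OOP now $5,207.60.
Claim 2 — $3,697: 40% coinsurance on $3,697 = $1,478.80. Member pays $1,478.80; OOP now $6,686.40.
Claim 3 — $10,420: 40% coinsurance on $10,420 = $4,168. That would push OOP to $10,854.40, over the $9,900 cap, so member pays $9,900 − $6,686.40 = $3,213.60.

$3,213.60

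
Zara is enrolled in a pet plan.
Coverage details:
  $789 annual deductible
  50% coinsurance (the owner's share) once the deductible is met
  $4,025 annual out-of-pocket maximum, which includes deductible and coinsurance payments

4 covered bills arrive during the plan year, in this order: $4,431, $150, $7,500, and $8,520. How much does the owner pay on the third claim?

$1,340

#1 ($4,431): $789 to deductible, leaving $3,642; coinsurance $3,642 × 50% = $1,821. Owner owes $2,610 (running OOP $2,610).
#2 ($150): deductible met; 50% of $150 = $75. Owner owes $75 (running OOP $2,685).
#3 ($7,500): deductible already satisfied, so owner's share is 50% × $7,500 = $3,750. Adding that to $2,685 gives $6,435, past the $4,025 cap; owner pays only $4,025 − $2,685 = $1,340.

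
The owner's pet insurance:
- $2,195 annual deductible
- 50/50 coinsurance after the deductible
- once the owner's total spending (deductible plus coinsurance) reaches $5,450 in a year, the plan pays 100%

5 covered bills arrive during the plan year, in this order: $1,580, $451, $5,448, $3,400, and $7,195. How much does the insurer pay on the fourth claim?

#1 ($1,580): all of it applies to the deductible. Owner pays $1,580; OOP now $1,580. Plan pays $1,580 − $1,580 = $0.
#2 ($451): entire amount goes to the deductible. Cost to owner: $451. OOP to date $2,031. Insurer: $451 − $451 = $0.
#3 ($5,448): $164 finishes the deductible; $5,284 goes to coinsurance; owner's 50% is $2,642. Owner pays $2,806; OOP now $4,837. Plan pays $5,448 − $2,806 = $2,642.
#4 ($3,400): 50% coinsurance on $3,400 = $1,700. Adding that to $4,837 gives $6,537, past the $5,450 cap; owner pays only $5,450 − $4,837 = $613. Insurer: $3,400 − $613 = $2,787.

$2,787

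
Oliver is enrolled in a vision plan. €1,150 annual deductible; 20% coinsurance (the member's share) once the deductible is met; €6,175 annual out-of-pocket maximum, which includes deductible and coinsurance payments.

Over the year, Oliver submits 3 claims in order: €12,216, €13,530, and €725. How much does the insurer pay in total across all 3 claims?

#1 (€12,216): €1,150 to deductible, leaving €11,066; member's 20% is €2,213.20. Member pays €3,363.20; OOP now €3,363.20. Plan pays €12,216 − €3,363.20 = €8,852.80.
#2 (€13,530): deductible met; 20% of €13,530 = €2,706. Member pays €2,706; OOP now €6,069.20. Insurer: €13,530 − €2,706 = €10,824.
#3 (€725): deductible met; 20% of €725 = €145. OOP would hit €6,214.20 > €6,175, so the cap limits the member to €6,175 − €6,069.20 = €105.80. Plan pays €725 − €105.80 = €619.20.
Insurer total: €8,852.80 + €10,824 + €619.20 = €20,296.

€20,296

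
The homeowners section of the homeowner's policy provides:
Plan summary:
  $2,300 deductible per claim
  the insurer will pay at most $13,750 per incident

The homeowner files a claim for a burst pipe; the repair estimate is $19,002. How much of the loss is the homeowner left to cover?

Subtract the deductible: $19,002 − $2,300 = $16,702.
The $13,750 per-incident cap binds; insurer pays $13,750.
Out of pocket: $19,002 − $13,750 = $5,252.

$5,252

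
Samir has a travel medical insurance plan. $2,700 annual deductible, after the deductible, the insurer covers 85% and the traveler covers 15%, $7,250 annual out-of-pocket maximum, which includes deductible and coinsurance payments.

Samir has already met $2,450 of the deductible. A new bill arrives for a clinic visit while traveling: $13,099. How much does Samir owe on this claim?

Remaining deductible: $2,700 − $2,450 = $250.
After the $250 deductible portion, $13,099 − $250 = $12,849 is subject to coinsurance.
15% of $12,849 = $1,927.35 falls to the traveler.
Traveler responsibility before any cap: $250 + $1,927.35 = $2,177.35.
Year-to-date out-of-pocket becomes $2,450 + $2,177.35 = $4,627.35, still under the $7,250 maximum, so no cap applies.

$2,177.35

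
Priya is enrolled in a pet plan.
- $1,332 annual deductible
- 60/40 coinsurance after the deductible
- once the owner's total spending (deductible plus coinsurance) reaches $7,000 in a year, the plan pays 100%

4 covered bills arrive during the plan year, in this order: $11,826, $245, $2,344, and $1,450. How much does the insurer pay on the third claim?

Bill 1, $11,826: $1,332 to deductible, leaving $10,494; coinsurance $10,494 × 40% = $4,197.60. Cost to owner: $5,529.60. OOP to date $5,529.60. Insurer: $11,826 − $5,529.60 = $6,296.40.
Bill 2, $245: deductible already satisfied, so owner's share is 40% × $245 = $98. Owner pays $98; OOP now $5,627.60. Plan pays $245 − $98 = $147.
Bill 3, $2,344: deductible met; 40% of $2,344 = $937.60. Cost to owner: $937.60. OOP to date $6,565.20. Plan pays $2,344 − $937.60 = $1,406.40.

$1,406.40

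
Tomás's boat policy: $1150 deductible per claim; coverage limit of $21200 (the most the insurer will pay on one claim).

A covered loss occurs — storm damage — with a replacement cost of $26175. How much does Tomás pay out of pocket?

After the deductible, $26175 − $1150 = $25025 remains.
The $21200 per-incident cap binds; insurer pays $21200.
Owner's share is the uncovered remainder: $26175 − $21200 = $4975.

$4975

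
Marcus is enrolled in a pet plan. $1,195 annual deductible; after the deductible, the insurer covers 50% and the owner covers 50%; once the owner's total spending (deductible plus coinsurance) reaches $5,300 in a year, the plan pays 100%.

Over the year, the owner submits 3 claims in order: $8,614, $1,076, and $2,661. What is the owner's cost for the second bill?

$395.50

Bill 1, $8,614: $1,195 to deductible, leaving $7,419; coinsurance $7,419 × 50% = $3,709.50. Cost to owner: $4,904.50. OOP to date $4,904.50.
Bill 2, $1,076: deductible already satisfied, so owner's share is 50% × $1,076 = $538. Adding that to $4,904.50 gives $5,442.50, past the $5,300 cap; owner pays only $5,300 − $4,904.50 = $395.50.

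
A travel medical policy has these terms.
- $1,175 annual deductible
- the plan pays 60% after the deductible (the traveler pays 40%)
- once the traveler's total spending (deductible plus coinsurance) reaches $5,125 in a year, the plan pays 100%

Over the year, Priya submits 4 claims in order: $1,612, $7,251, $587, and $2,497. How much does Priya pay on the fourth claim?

Claim 1 ($1,612): deductible takes $1,175, $437 remains; 40% of $437 = $174.80. Traveler pays $1,349.80; OOP now $1,349.80.
Claim 2 ($7,251): deductible already satisfied, so traveler's share is 40% × $7,251 = $2,900.40. Traveler pays $2,900.40; OOP now $4,250.20.
Claim 3 ($587): 40% coinsurance on $587 = $234.80. Cost to traveler: $234.80. OOP to date $4,485.
Claim 4 ($2,497): deductible met; 40% of $2,497 = $998.80. That would push OOP to $5,483.80, over the $5,125 cap, so traveler pays $5,125 − $4,485 = $640.

$640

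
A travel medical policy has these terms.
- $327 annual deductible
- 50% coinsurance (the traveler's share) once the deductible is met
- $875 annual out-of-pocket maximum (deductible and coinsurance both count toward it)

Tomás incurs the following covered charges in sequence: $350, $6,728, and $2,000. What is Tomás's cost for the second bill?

Claim 1 ($350): deductible takes $327, $23 remains; 50% of $23 = $11.50. Traveler owes $338.50 (running OOP $338.50).
Claim 2 ($6,728): 50% coinsurance on $6,728 = $3,364. Adding that to $338.50 gives $3,702.50, past the $875 cap; traveler pays only $875 − $338.50 = $536.50.

$536.50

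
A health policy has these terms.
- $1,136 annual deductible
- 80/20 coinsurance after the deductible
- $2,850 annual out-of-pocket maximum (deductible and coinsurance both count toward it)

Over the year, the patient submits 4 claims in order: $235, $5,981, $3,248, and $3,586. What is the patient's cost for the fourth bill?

$48.40

Claim 1 ($235): entire amount goes to the deductible. Patient pays $235; OOP now $235.
Claim 2 ($5,981): $901 to deductible, leaving $5,080; coinsurance $5,080 × 20% = $1,016. Cost to patient: $1,917. OOP to date $2,152.
Claim 3 ($3,248): 20% coinsurance on $3,248 = $649.60. Patient pays $649.60; OOP now $2,801.60.
Claim 4 ($3,586): deductible met; 20% of $3,586 = $717.20. That would push OOP to $3,518.80, over the $2,850 cap, so patient pays $2,850 − $2,801.60 = $48.40.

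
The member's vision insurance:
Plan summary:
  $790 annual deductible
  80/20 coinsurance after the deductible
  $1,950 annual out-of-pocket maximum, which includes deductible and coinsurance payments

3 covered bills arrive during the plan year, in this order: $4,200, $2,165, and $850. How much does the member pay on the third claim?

$45

Claim 1 ($4,200): $790 finishes the deductible; $3,410 goes to coinsurance; 20% of $3,410 = $682. Member pays $1,472; OOP now $1,472.
Claim 2 ($2,165): deductible met; 20% of $2,165 = $433. Cost to member: $433. OOP to date $1,905.
Claim 3 ($850): deductible met; 20% of $850 = $170. Adding that to $1,905 gives $2,075, past the $1,950 cap; member pays only $1,950 − $1,905 = $45.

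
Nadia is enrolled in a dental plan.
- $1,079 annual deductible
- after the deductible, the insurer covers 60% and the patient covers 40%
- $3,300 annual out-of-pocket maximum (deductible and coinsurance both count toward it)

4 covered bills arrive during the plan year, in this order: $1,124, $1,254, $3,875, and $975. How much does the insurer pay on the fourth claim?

Bill 1, $1,124: deductible takes $1,079, $45 remains; coinsurance $45 × 40% = $18. Cost to patient: $1,097. OOP to date $1,097. Insurer: $1,124 − $1,097 = $27.
Bill 2, $1,254: deductible already satisfied, so patient's share is 40% × $1,254 = $501.60. Patient pays $501.60; OOP now $1,598.60. Plan pays $1,254 − $501.60 = $752.40.
Bill 3, $3,875: 40% coinsurance on $3,875 = $1,550. Patient pays $1,550; OOP now $3,148.60. Insurer: $3,875 − $1,550 = $2,325.
Bill 4, $975: deductible already satisfied, so patient's share is 40% × $975 = $390. That would push OOP to $3,538.60, over the $3,300 cap, so patient pays $3,300 − $3,148.60 = $151.40. Plan pays $975 − $151.40 = $823.60.

$823.60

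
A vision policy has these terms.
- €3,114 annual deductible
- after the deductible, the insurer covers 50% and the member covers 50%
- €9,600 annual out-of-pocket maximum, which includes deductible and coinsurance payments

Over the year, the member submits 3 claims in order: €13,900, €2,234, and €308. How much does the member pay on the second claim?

Claim 1 — €13,900: €3,114 to deductible, leaving €10,786; member's 50% is €5,393. Member owes €8,507 (running OOP €8,507).
Claim 2 — €2,234: 50% coinsurance on €2,234 = €1,117. That would push OOP to €9,624, over the €9,600 cap, so member pays €9,600 − €8,507 = €1,093.

€1,093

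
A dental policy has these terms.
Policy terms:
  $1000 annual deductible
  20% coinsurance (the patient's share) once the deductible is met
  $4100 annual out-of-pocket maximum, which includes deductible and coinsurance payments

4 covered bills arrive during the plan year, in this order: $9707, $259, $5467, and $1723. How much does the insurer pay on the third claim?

Claim 1 ($9707): deductible takes $1000, $8707 remains; 20% of $8707 = $1741.40. Patient owes $2741.40 (running OOP $2741.40). Insurer: $9707 − $2741.40 = $6965.60.
Claim 2 ($259): deductible met; 20% of $259 = $51.80. Patient pays $51.80; OOP now $2793.20. Insurer: $259 − $51.80 = $207.20.
Claim 3 ($5467): deductible already satisfied, so patient's share is 20% × $5467 = $1093.40. Patient pays $1093.40; OOP now $3886.60. Insurer: $5467 − $1093.40 = $4373.60.

$4373.60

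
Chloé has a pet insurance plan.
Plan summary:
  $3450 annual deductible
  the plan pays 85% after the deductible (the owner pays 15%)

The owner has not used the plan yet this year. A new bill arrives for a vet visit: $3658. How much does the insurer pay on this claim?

Deductible not yet touched, so the first $3450 of the bill goes to the deductible.
After the $3450 deductible portion, $3658 − $3450 = $208 is subject to coinsurance.
Coinsurance: $208 × 15% = $31.20.
So the owner owes $3450 + $31.20 = $3481.20.
The plan picks up $3658 − $3481.20 = $176.80.

$176.80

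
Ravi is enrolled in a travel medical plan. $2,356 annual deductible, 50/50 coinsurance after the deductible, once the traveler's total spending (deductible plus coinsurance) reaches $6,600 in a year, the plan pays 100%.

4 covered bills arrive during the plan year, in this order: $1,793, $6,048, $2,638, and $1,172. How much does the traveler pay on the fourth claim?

Claim 1 — $1,793: fully absorbed by the deductible. Traveler owes $1,793 (running OOP $1,793).
Claim 2 — $6,048: deductible takes $563, $5,485 remains; coinsurance $5,485 × 50% = $2,742.50. Traveler owes $3,305.50 (running OOP $5,098.50).
Claim 3 — $2,638: deductible met; 50% of $2,638 = $1,319. Traveler owes $1,319 (running OOP $6,417.50).
Claim 4 — $1,172: 50% coinsurance on $1,172 = $586. Adding that to $6,417.50 gives $7,003.50, past the $6,600 cap; traveler pays only $6,600 − $6,417.50 = $182.50.

$182.50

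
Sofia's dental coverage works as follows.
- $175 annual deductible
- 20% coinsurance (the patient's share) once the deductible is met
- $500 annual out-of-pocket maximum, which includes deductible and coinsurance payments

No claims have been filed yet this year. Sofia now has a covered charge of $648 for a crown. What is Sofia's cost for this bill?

$269.60

The full $175 deductible is still open; $175 of this bill applies to it.
The remaining $473 (= $648 − $175) moves to coinsurance.
Coinsurance: $473 × 20% = $94.60.
So the patient owes $175 + $94.60 = $269.60 before any cap.
Cumulative spending $0 + $269.60 = $269.60 stays under the $500 maximum.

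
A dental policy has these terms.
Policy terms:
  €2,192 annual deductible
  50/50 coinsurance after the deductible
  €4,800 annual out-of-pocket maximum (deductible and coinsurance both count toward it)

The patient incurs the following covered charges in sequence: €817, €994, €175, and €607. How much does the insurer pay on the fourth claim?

Claim 1 — €817: entire amount goes to the deductible. Patient pays €817; OOP now €817. Insurer: €817 − €817 = €0.
Claim 2 — €994: fully absorbed by the deductible. Patient pays €994; OOP now €1,811. Plan pays €994 − €994 = €0.
Claim 3 — €175: entire amount goes to the deductible. Cost to patient: €175. OOP to date €1,986. Insurer: €175 − €175 = €0.
Claim 4 — €607: €206 finishes the deductible; €401 goes to coinsurance; coinsurance €401 × 50% = €200.50. Cost to patient: €406.50. OOP to date €2,392.50. Insurer: €607 − €406.50 = €200.50.

€200.50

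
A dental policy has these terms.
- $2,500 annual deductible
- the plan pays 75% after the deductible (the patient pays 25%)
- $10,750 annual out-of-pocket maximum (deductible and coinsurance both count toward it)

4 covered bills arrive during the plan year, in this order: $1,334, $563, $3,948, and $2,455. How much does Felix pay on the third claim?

#1 ($1,334): fully absorbed by the deductible. Cost to patient: $1,334. OOP to date $1,334.
#2 ($563): entire amount goes to the deductible. Cost to patient: $563. OOP to date $1,897.
#3 ($3,948): $603 to deductible, leaving $3,345; coinsurance $3,345 × 25% = $836.25. Patient owes $1,439.25 (running OOP $3,336.25).

$1,439.25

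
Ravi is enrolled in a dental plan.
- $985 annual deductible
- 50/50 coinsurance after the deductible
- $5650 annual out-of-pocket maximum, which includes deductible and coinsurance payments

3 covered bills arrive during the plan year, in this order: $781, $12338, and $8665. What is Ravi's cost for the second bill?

$4869

Claim 1 ($781): fully absorbed by the deductible. Patient owes $781 (running OOP $781).
Claim 2 ($12338): deductible takes $204, $12134 remains; coinsurance $12134 × 50% = $6067. Deductible plus coinsurance: $204 + $6067 = $6271. OOP would hit $7052 > $5650, so the cap limits the patient to $5650 − $781 = $4869.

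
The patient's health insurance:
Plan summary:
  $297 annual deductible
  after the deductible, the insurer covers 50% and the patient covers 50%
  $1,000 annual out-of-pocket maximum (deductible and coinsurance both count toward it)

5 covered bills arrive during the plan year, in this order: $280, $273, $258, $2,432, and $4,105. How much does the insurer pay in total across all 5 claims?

Claim 1 ($280): fully absorbed by the deductible. Patient owes $280 (running OOP $280). Plan pays $280 − $280 = $0.
Claim 2 ($273): $17 to deductible, leaving $256; patient's 50% is $128. Patient pays $145; OOP now $425. Plan pays $273 − $145 = $128.
Claim 3 ($258): deductible already satisfied, so patient's share is 50% × $258 = $129. Cost to patient: $129. OOP to date $554. Plan pays $258 − $129 = $129.
Claim 4 ($2,432): deductible already satisfied, so patient's share is 50% × $2,432 = $1,216. That would push OOP to $1,770, over the $1,000 cap, so patient pays $1,000 − $554 = $446. Plan pays $2,432 − $446 = $1,986.
Claim 5 ($4,105): deductible met; 50% of $4,105 = $2,052.50. Adding that to $1,000 gives $3,052.50, past the $1,000 cap; patient pays only $1,000 − $1,000 = $0. Plan pays $4,105 − $0 = $4,105.
Insurer total: $0 + $128 + $129 + $1,986 + $4,105 = $6,348.

$6,348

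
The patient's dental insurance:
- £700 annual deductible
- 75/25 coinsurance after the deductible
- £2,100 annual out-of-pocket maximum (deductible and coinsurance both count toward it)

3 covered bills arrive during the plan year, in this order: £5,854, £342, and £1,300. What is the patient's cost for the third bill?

Claim 1 (£5,854): £700 finishes the deductible; £5,154 goes to coinsurance; 25% of £5,154 = £1,288.50. Patient pays £1,988.50; OOP now £1,988.50.
Claim 2 (£342): deductible already satisfied, so patient's share is 25% × £342 = £85.50. Patient pays £85.50; OOP now £2,074.
Claim 3 (£1,300): deductible already satisfied, so patient's share is 25% × £1,300 = £325. That would push OOP to £2,399, over the £2,100 cap, so patient pays £2,100 − £2,074 = £26.

£26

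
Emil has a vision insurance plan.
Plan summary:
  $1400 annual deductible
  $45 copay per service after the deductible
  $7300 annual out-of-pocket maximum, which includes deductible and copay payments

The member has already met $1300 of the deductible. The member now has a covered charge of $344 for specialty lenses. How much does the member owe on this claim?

$145

Remaining deductible: $1400 − $1300 = $100.
The remaining $244 (= $344 − $100) moves to the copay.
Copay on this service: $45.
Member responsibility before any cap: $100 + $45 = $145.
Year-to-date out-of-pocket becomes $1300 + $145 = $1445, still under the $7300 maximum, so no cap applies.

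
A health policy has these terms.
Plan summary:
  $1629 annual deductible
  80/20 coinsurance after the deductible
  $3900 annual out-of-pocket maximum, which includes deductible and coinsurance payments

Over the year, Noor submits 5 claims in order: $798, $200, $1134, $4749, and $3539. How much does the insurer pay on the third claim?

$402.40

Bill 1, $798: all of it applies to the deductible. Patient pays $798; OOP now $798. Insurer: $798 − $798 = $0.
Bill 2, $200: all of it applies to the deductible. Cost to patient: $200. OOP to date $998. Plan pays $200 − $200 = $0.
Bill 3, $1134: $631 to deductible, leaving $503; coinsurance $503 × 20% = $100.60. Patient owes $731.60 (running OOP $1729.60). Plan pays $1134 − $731.60 = $402.40.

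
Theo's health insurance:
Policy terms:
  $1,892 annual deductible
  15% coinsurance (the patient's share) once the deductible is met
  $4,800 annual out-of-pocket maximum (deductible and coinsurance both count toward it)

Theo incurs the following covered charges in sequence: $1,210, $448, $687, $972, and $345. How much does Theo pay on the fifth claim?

$51.75

Claim 1 ($1,210): fully absorbed by the deductible. Patient owes $1,210 (running OOP $1,210).
Claim 2 ($448): all of it applies to the deductible. Cost to patient: $448. OOP to date $1,658.
Claim 3 ($687): deductible takes $234, $453 remains; coinsurance $453 × 15% = $67.95. Cost to patient: $301.95. OOP to date $1,959.95.
Claim 4 ($972): deductible met; 15% of $972 = $145.80. Cost to patient: $145.80. OOP to date $2,105.75.
Claim 5 ($345): deductible already satisfied, so patient's share is 15% × $345 = $51.75. Patient pays $51.75; OOP now $2,157.50.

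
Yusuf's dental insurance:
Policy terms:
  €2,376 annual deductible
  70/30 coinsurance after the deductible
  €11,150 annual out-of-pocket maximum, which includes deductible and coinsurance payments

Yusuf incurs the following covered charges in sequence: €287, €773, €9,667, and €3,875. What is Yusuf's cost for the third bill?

€3,821.30

Bill 1, €287: fully absorbed by the deductible. Patient owes €287 (running OOP €287).
Bill 2, €773: fully absorbed by the deductible. Patient pays €773; OOP now €1,060.
Bill 3, €9,667: deductible takes €1,316, €8,351 remains; patient's 30% is €2,505.30. Cost to patient: €3,821.30. OOP to date €4,881.30.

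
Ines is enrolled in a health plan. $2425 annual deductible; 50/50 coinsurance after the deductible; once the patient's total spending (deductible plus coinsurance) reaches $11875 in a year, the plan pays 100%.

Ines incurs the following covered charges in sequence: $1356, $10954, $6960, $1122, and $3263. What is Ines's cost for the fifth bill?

Claim 1 ($1356): fully absorbed by the deductible. Patient pays $1356; OOP now $1356.
Claim 2 ($10954): $1069 to deductible, leaving $9885; patient's 50% is $4942.50. Patient pays $6011.50; OOP now $7367.50.
Claim 3 ($6960): deductible met; 50% of $6960 = $3480. Patient pays $3480; OOP now $10847.50.
Claim 4 ($1122): deductible already satisfied, so patient's share is 50% × $1122 = $561. Patient owes $561 (running OOP $11408.50).
Claim 5 ($3263): deductible already satisfied, so patient's share is 50% × $3263 = $1631.50. That would push OOP to $13040, over the $11875 cap, so patient pays $11875 − $11408.50 = $466.50.

$466.50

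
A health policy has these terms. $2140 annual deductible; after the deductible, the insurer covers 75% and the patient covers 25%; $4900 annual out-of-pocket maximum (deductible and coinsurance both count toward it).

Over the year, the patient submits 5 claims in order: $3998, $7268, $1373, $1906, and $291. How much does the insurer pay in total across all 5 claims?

$9936

Bill 1, $3998: $2140 finishes the deductible; $1858 goes to coinsurance; coinsurance $1858 × 25% = $464.50. Patient owes $2604.50 (running OOP $2604.50). Insurer: $3998 − $2604.50 = $1393.50.
Bill 2, $7268: deductible already satisfied, so patient's share is 25% × $7268 = $1817. Patient pays $1817; OOP now $4421.50. Plan pays $7268 − $1817 = $5451.
Bill 3, $1373: deductible already satisfied, so patient's share is 25% × $1373 = $343.25. Patient pays $343.25; OOP now $4764.75. Insurer: $1373 − $343.25 = $1029.75.
Bill 4, $1906: deductible met; 25% of $1906 = $476.50. Adding that to $4764.75 gives $5241.25, past the $4900 cap; patient pays only $4900 − $4764.75 = $135.25. Plan pays $1906 − $135.25 = $1770.75.
Bill 5, $291: deductible already satisfied, so patient's share is 25% × $291 = $72.75. Adding that to $4900 gives $4972.75, past the $4900 cap; patient pays only $4900 − $4900 = $0. Insurer: $291 − $0 = $291.
Insurer total: $1393.50 + $5451 + $1029.75 + $1770.75 + $291 = $9936.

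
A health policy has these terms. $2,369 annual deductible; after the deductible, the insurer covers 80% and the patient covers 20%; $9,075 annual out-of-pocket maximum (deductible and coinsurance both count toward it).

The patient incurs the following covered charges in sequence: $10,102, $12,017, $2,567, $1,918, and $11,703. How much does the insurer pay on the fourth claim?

$1,534.40

Claim 1 — $10,102: $2,369 to deductible, leaving $7,733; 20% of $7,733 = $1,546.60. Patient owes $3,915.60 (running OOP $3,915.60). Insurer: $10,102 − $3,915.60 = $6,186.40.
Claim 2 — $12,017: deductible already satisfied, so patient's share is 20% × $12,017 = $2,403.40. Patient owes $2,403.40 (running OOP $6,319). Insurer: $12,017 − $2,403.40 = $9,613.60.
Claim 3 — $2,567: deductible met; 20% of $2,567 = $513.40. Patient owes $513.40 (running OOP $6,832.40). Insurer: $2,567 − $513.40 = $2,053.60.
Claim 4 — $1,918: 20% coinsurance on $1,918 = $383.60. Cost to patient: $383.60. OOP to date $7,216. Insurer: $1,918 − $383.60 = $1,534.40.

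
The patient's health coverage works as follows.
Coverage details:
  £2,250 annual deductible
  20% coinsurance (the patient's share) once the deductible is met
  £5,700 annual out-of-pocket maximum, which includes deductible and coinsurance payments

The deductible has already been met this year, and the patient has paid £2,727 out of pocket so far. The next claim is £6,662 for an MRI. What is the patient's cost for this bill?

£1,332.40

The deductible is already satisfied, so the full bill goes to coinsurance.
Coinsurance: £6,662 × 20% = £1,332.40.
Cumulative spending £2,727 + £1,332.40 = £4,059.40 stays under the £5,700 maximum.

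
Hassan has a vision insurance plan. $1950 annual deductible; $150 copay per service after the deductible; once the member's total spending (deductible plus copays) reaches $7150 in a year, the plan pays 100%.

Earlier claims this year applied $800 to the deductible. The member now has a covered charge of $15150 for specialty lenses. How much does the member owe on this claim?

Remaining deductible: $1950 − $800 = $1150.
That leaves $15150 − $1150 = $14000 for the copay.
Copay on this service: $150.
Member responsibility before any cap: $1150 + $150 = $1300.
Year-to-date out-of-pocket becomes $800 + $1300 = $2100, still under the $7150 maximum, so no cap applies.

$1300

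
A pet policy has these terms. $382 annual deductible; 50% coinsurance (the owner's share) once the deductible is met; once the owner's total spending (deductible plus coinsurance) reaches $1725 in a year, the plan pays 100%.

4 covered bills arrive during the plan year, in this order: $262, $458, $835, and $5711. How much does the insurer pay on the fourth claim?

$4954.50

Bill 1, $262: fully absorbed by the deductible. Owner owes $262 (running OOP $262). Insurer: $262 − $262 = $0.
Bill 2, $458: $120 finishes the deductible; $338 goes to coinsurance; 50% of $338 = $169. Owner pays $289; OOP now $551. Plan pays $458 − $289 = $169.
Bill 3, $835: 50% coinsurance on $835 = $417.50. Owner owes $417.50 (running OOP $968.50). Insurer: $835 − $417.50 = $417.50.
Bill 4, $5711: 50% coinsurance on $5711 = $2855.50. OOP would hit $3824 > $1725, so the cap limits the owner to $1725 − $968.50 = $756.50. Plan pays $5711 − $756.50 = $4954.50.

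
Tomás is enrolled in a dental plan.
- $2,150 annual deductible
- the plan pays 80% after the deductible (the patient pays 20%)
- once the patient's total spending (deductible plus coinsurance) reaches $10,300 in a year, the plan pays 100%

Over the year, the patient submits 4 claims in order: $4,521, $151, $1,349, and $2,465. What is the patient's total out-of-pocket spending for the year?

$3,417.20

Claim 1 — $4,521: $2,150 finishes the deductible; $2,371 goes to coinsurance; coinsurance $2,371 × 20% = $474.20. Patient pays $2,624.20; OOP now $2,624.20.
Claim 2 — $151: deductible met; 20% of $151 = $30.20. Patient pays $30.20; OOP now $2,654.40.
Claim 3 — $1,349: deductible already satisfied, so patient's share is 20% × $1,349 = $269.80. Cost to patient: $269.80. OOP to date $2,924.20.
Claim 4 — $2,465: deductible already satisfied, so patient's share is 20% × $2,465 = $493. Cost to patient: $493. OOP to date $3,417.20.
Summing the patient's payments: $2,624.20 + $30.20 + $269.80 + $493 = $3,417.20.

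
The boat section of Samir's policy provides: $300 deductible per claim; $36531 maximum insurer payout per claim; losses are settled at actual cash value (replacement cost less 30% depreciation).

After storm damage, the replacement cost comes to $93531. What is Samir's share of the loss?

Actual cash value after 30% depreciation: $93531 × 70% = $65471.70.
Subtract the deductible: $65471.70 − $300 = $65171.70.
Since $65171.70 > $36531, the payout is capped at $36531.
The owner bears the rest of the original loss: $93531 − $36531 = $57000.

$57000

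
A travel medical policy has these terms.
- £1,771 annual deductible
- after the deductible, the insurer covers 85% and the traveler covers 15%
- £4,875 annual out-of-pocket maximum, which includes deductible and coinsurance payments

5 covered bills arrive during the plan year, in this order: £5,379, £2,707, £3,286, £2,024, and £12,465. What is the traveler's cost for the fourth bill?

Claim 1 — £5,379: £1,771 finishes the deductible; £3,608 goes to coinsurance; coinsurance £3,608 × 15% = £541.20. Traveler pays £2,312.20; OOP now £2,312.20.
Claim 2 — £2,707: deductible already satisfied, so traveler's share is 15% × £2,707 = £406.05. Cost to traveler: £406.05. OOP to date £2,718.25.
Claim 3 — £3,286: deductible met; 15% of £3,286 = £492.90. Traveler pays £492.90; OOP now £3,211.15.
Claim 4 — £2,024: 15% coinsurance on £2,024 = £303.60. Traveler pays £303.60; OOP now £3,514.75.

£303.60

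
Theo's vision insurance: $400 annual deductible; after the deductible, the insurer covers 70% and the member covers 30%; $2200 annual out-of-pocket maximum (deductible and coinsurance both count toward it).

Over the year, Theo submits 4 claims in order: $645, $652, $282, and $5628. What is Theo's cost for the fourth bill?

$1446.30

#1 ($645): deductible takes $400, $245 remains; member's 30% is $73.50. Member owes $473.50 (running OOP $473.50).
#2 ($652): deductible already satisfied, so member's share is 30% × $652 = $195.60. Cost to member: $195.60. OOP to date $669.10.
#3 ($282): deductible met; 30% of $282 = $84.60. Cost to member: $84.60. OOP to date $753.70.
#4 ($5628): 30% coinsurance on $5628 = $1688.40. Adding that to $753.70 gives $2442.10, past the $2200 cap; member pays only $2200 − $753.70 = $1446.30.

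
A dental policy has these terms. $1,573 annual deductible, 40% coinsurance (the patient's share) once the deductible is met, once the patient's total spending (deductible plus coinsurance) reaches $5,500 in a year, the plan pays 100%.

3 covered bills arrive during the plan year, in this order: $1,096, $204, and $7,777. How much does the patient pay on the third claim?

Bill 1, $1,096: entire amount goes to the deductible. Cost to patient: $1,096. OOP to date $1,096.
Bill 2, $204: entire amount goes to the deductible. Patient owes $204 (running OOP $1,300).
Bill 3, $7,777: deductible takes $273, $7,504 remains; 40% of $7,504 = $3,001.60. Cost to patient: $3,274.60. OOP to date $4,574.60.

$3,274.60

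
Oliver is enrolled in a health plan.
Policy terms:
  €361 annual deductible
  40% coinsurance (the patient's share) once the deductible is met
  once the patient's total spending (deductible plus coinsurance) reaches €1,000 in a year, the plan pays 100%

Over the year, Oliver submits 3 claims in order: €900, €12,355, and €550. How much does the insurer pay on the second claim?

€11,931.60

Claim 1 (€900): deductible takes €361, €539 remains; patient's 40% is €215.60. Patient owes €576.60 (running OOP €576.60). Plan pays €900 − €576.60 = €323.40.
Claim 2 (€12,355): deductible already satisfied, so patient's share is 40% × €12,355 = €4,942. Adding that to €576.60 gives €5,518.60, past the €1,000 cap; patient pays only €1,000 − €576.60 = €423.40. Insurer: €12,355 − €423.40 = €11,931.60.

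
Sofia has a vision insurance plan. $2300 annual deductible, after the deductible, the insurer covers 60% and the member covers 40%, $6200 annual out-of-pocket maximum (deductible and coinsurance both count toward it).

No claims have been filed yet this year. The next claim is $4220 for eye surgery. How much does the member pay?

Deductible not yet touched, so the first $2300 of the bill goes to the deductible.
After the $2300 deductible portion, $4220 − $2300 = $1920 is subject to coinsurance.
40% of $1920 = $768 falls to the member.
So the member owes $2300 + $768 = $3068 before any cap.
Year-to-date out-of-pocket becomes $0 + $3068 = $3068, still under the $6200 maximum, so no cap applies.

$3068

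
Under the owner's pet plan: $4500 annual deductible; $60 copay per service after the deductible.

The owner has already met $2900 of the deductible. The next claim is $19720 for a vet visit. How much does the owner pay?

$2900 of the $4500 deductible is already met, leaving $1600.
The remaining $18120 (= $19720 − $1600) moves to the copay.
Copay on this service: $60.
That puts the owner's cost at $1600 + $60 = $1660.

$1660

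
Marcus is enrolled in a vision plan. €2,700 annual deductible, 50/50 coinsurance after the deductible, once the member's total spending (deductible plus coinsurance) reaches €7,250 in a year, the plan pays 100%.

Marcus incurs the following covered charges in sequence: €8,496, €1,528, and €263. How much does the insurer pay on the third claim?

€131.50

Claim 1 — €8,496: €2,700 finishes the deductible; €5,796 goes to coinsurance; coinsurance €5,796 × 50% = €2,898. Member owes €5,598 (running OOP €5,598). Insurer: €8,496 − €5,598 = €2,898.
Claim 2 — €1,528: deductible already satisfied, so member's share is 50% × €1,528 = €764. Member pays €764; OOP now €6,362. Plan pays €1,528 − €764 = €764.
Claim 3 — €263: deductible met; 50% of €263 = €131.50. Member owes €131.50 (running OOP €6,493.50). Insurer: €263 − €131.50 = €131.50.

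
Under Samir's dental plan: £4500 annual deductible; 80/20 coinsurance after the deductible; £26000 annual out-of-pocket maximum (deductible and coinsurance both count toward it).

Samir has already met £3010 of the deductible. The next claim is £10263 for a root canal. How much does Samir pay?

£3244.60

£3010 of the £4500 deductible is already met, leaving £1490.
That leaves £10263 − £1490 = £8773 for coinsurance.
Patient's 20% share of £8773 is £1754.60.
That puts the patient's cost at £1490 + £1754.60 = £3244.60 before any cap.
Cumulative spending £3010 + £3244.60 = £6254.60 stays under the £26000 maximum.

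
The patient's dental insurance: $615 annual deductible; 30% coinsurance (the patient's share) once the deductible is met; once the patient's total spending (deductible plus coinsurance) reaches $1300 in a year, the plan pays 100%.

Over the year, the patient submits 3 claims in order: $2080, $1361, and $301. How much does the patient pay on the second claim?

$245.50

Claim 1 — $2080: $615 to deductible, leaving $1465; coinsurance $1465 × 30% = $439.50. Patient pays $1054.50; OOP now $1054.50.
Claim 2 — $1361: deductible already satisfied, so patient's share is 30% × $1361 = $408.30. OOP would hit $1462.80 > $1300, so the cap limits the patient to $1300 − $1054.50 = $245.50.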